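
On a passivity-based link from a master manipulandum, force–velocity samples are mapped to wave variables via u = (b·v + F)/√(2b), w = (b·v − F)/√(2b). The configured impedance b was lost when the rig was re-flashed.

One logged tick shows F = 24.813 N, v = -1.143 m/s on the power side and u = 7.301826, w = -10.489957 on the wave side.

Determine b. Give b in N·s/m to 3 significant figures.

u + w = -3.188131;  u + w = √(2b)·v, so √(2b) = -3.188131/(-1.143) = 2.789266.
b = (√(2b))²/2 = 7.780005/2 = 3.890002.
(Check via u − w = 2F/√(2b): u − w = 17.791783, 2F/√(2b) = 17.791778.)

b = 3.89 N·s/m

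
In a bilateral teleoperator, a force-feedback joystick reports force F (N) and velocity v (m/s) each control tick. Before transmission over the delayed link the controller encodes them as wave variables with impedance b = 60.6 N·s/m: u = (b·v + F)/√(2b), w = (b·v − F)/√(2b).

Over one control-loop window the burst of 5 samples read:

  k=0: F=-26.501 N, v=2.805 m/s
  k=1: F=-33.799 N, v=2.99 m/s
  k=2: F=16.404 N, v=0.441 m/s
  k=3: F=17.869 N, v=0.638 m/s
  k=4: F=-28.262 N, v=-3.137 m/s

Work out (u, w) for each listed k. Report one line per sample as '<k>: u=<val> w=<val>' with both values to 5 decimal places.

k=0: b·v=60.6×2.805=169.98300; √(2b)=11.00909; u=(169.98300+(-26.501))/11.00909=13.03305, w=(169.98300−(-26.501))/11.00909=17.84744
k=1: b·v=60.6×2.99=181.19400; √(2b)=11.00909; u=(181.19400+(-33.799))/11.00909=13.38849, w=(181.19400−(-33.799))/11.00909=19.52869
k=2: b·v=60.6×0.441=26.72460; √(2b)=11.00909; u=(26.72460+16.404)/11.00909=3.91755, w=(26.72460−16.404)/11.00909=0.93746
k=3: b·v=60.6×0.638=38.66280; √(2b)=11.00909; u=(38.66280+17.869)/11.00909=5.13501, w=(38.66280−17.869)/11.00909=1.88879
k=4: b·v=60.6×(-3.137)=-190.10220; √(2b)=11.00909; u=(-190.10220+(-28.262))/11.00909=-19.83491, w=(-190.10220−(-28.262))/11.00909=-14.70060

0: u=13.03305 w=17.84744
1: u=13.38849 w=19.52869
2: u=3.91755 w=0.93746
3: u=5.13501 w=1.88879
4: u=-19.83491 w=-14.70060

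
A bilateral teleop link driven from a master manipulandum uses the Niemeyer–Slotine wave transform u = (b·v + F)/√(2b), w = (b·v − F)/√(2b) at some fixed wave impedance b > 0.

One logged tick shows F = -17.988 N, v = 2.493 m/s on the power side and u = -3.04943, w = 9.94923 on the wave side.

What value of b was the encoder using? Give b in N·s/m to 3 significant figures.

b = 3.83 N·s/m

u + w = 6.89980;  u + w = √(2b)·v, so √(2b) = 6.89980/2.493 = 2.76767.
b = (√(2b))²/2 = 7.65999/2 = 3.83000.
(Check via u − w = 2F/√(2b): u − w = -12.99866, 2F/√(2b) = -12.99866.)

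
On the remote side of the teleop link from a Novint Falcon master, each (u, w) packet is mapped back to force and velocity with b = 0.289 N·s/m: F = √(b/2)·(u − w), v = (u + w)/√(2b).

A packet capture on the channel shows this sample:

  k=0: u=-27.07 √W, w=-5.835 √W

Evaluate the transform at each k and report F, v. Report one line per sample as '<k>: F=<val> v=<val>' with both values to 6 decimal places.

0: F=-8.072094 v=-43.281069

k=0: u−w=-21.235000, u+w=-32.905000; √(b/2)=0.380132, √(2b)=0.760263; F=0.380132×(-21.235)=-8.072094, v=-32.905000/0.760263=-43.281069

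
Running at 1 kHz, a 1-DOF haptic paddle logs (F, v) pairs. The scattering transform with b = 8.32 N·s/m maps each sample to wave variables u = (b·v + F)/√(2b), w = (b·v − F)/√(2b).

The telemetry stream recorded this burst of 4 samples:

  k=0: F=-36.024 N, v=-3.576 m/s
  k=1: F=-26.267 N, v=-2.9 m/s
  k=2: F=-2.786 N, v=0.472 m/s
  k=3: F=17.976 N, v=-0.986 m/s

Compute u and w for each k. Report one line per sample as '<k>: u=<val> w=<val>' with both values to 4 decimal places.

0: u=-16.1247 w=1.5375
1: u=-12.3541 w=0.5244
2: u=0.2797 w=1.6457
3: u=2.3957 w=-6.4178

k=0: b·v=8.32×(-3.576)=-29.7523; √(2b)=4.0792; u=(-29.7523+(-36.024))/4.0792=-16.1247, w=(-29.7523−(-36.024))/4.0792=1.5375
k=1: b·v=8.32×(-2.9)=-24.1280; √(2b)=4.0792; u=(-24.1280+(-26.267))/4.0792=-12.3541, w=(-24.1280−(-26.267))/4.0792=0.5244
k=2: b·v=8.32×0.472=3.9270; √(2b)=4.0792; u=(3.9270+(-2.786))/4.0792=0.2797, w=(3.9270−(-2.786))/4.0792=1.6457
k=3: b·v=8.32×(-0.986)=-8.2035; √(2b)=4.0792; u=(-8.2035+17.976)/4.0792=2.3957, w=(-8.2035−17.976)/4.0792=-6.4178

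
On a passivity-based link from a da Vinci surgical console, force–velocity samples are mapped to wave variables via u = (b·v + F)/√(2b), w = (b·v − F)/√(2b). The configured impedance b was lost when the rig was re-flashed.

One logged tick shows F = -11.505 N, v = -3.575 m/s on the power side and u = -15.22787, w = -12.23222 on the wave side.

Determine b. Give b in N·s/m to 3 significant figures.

u + w = -27.46009;  u + w = √(2b)·v, so √(2b) = -27.46009/(-3.575) = 7.68114.
b = (√(2b))²/2 = 58.99997/2 = 29.49999.
(Check via u − w = 2F/√(2b): u − w = -2.99565, 2F/√(2b) = -2.99565.)

b = 29.5 N·s/m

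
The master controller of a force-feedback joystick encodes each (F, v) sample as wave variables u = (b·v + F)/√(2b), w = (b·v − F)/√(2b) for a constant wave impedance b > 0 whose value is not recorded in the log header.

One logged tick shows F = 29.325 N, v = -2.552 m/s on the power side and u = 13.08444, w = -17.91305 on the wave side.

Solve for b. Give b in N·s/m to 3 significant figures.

u + w = -4.82861;  u + w = √(2b)·v, so √(2b) = -4.82861/(-2.552) = 1.89209.
b = (√(2b))²/2 = 3.58000/2 = 1.79000.
(Check via u − w = 2F/√(2b): u − w = 30.99749, 2F/√(2b) = 30.99749.)

b = 1.79 N·s/m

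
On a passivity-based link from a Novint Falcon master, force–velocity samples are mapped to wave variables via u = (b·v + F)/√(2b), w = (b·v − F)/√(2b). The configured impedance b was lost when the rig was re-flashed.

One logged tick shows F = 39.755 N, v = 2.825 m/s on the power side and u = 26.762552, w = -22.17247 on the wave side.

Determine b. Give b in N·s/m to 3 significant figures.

b = 1.32 N·s/m

u + w = 4.590082;  u + w = √(2b)·v, so √(2b) = 4.590082/2.825 = 1.624808.
b = (√(2b))²/2 = 2.640000/2 = 1.320000.
(Check via u − w = 2F/√(2b): u − w = 48.935022, 2F/√(2b) = 48.935019.)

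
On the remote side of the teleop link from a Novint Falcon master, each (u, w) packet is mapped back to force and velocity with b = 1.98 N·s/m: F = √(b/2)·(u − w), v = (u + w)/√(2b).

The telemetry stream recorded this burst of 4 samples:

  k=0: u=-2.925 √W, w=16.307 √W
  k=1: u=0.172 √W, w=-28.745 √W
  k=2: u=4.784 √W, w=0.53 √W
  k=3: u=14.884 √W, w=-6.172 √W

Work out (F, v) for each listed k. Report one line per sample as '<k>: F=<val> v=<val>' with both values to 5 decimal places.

0: F=-19.13560 v=6.72471
1: F=28.77205 v=-14.35847
2: F=4.23268 v=2.67039
3: F=20.95046 v=4.37794

k=0: u−w=-19.23200, u+w=13.38200; √(b/2)=0.99499, √(2b)=1.98997; F=0.99499×(-19.232)=-19.13560, v=13.38200/1.98997=6.72471
k=1: u−w=28.91700, u+w=-28.57300; √(b/2)=0.99499, √(2b)=1.98997; F=0.99499×28.917=28.77205, v=-28.57300/1.98997=-14.35847
k=2: u−w=4.25400, u+w=5.31400; √(b/2)=0.99499, √(2b)=1.98997; F=0.99499×4.254=4.23268, v=5.31400/1.98997=2.67039
k=3: u−w=21.05600, u+w=8.71200; √(b/2)=0.99499, √(2b)=1.98997; F=0.99499×21.056=20.95046, v=8.71200/1.98997=4.37794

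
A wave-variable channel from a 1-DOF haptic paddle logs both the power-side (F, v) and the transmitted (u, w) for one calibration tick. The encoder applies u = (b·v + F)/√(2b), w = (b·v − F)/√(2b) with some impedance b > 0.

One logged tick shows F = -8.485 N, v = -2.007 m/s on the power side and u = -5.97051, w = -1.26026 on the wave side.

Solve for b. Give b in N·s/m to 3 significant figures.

b = 6.49 N·s/m

u + w = -7.2308;  u + w = √(2b)·v, so √(2b) = -7.2308/(-2.007) = 3.6028.
b = (√(2b))²/2 = 12.9800/2 = 6.4900.
(Check via u − w = 2F/√(2b): u − w = -4.7103, 2F/√(2b) = -4.7103.)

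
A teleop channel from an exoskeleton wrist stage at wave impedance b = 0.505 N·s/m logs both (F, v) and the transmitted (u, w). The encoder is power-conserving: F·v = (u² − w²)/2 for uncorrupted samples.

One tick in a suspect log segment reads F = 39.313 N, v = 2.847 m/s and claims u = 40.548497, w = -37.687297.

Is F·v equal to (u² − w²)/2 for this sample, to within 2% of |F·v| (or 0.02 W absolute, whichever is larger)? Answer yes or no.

yes

F·v = 39.313×2.847 = 111.924111 W.
(u² − w²)/2 = (1644.180609 − 1420.332355)/2 = 111.924127 W.
|Δ| = 0.000016;  2% of max(1, |F·v|) = 2.238482.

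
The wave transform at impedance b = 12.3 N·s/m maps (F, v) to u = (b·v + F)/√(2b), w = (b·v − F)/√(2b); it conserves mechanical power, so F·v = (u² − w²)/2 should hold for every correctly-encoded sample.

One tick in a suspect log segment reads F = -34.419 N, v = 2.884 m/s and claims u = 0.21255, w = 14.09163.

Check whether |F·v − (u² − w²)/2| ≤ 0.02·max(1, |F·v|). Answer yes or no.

F·v = (-34.419)×2.884 = -99.2644 W.
(u² − w²)/2 = (0.0452 − 198.5740)/2 = -99.2644 W.
|Δ| = 0.0000;  2% of max(1, |F·v|) = 1.9853.

yes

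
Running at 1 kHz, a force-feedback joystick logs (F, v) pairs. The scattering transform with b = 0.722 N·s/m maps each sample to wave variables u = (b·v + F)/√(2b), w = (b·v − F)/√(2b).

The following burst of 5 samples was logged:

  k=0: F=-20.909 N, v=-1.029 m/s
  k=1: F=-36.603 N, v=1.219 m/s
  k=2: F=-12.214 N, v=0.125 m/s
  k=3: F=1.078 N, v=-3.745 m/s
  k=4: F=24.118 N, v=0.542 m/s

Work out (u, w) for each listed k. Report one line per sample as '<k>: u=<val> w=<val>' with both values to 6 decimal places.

0: u=-18.018274 w=16.781760
1: u=-29.727808 w=31.192639
2: u=-10.089122 w=10.239330
3: u=-1.353030 w=-3.147207
4: u=20.396128 w=-19.744826

k=0: b·v=0.722×(-1.029)=-0.742938; √(2b)=1.201666; u=(-0.742938+(-20.909))/1.201666=-18.018274, w=(-0.742938−(-20.909))/1.201666=16.781760
k=1: b·v=0.722×1.219=0.880118; √(2b)=1.201666; u=(0.880118+(-36.603))/1.201666=-29.727808, w=(0.880118−(-36.603))/1.201666=31.192639
k=2: b·v=0.722×0.125=0.090250; √(2b)=1.201666; u=(0.090250+(-12.214))/1.201666=-10.089122, w=(0.090250−(-12.214))/1.201666=10.239330
k=3: b·v=0.722×(-3.745)=-2.703890; √(2b)=1.201666; u=(-2.703890+1.078)/1.201666=-1.353030, w=(-2.703890−1.078)/1.201666=-3.147207
k=4: b·v=0.722×0.542=0.391324; √(2b)=1.201666; u=(0.391324+24.118)/1.201666=20.396128, w=(0.391324−24.118)/1.201666=-19.744826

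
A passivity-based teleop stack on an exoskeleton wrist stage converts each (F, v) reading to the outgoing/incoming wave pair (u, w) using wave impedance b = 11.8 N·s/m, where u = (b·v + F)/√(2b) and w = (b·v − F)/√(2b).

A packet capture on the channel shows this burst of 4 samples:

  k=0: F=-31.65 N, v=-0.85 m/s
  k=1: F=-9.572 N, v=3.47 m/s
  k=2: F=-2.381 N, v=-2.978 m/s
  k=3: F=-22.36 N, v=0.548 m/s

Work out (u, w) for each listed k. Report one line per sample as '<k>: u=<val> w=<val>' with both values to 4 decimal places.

k=0: b·v=11.8×(-0.85)=-10.0300; √(2b)=4.8580; u=(-10.0300+(-31.65))/4.8580=-8.5797, w=(-10.0300−(-31.65))/4.8580=4.4504
k=1: b·v=11.8×3.47=40.9460; √(2b)=4.8580; u=(40.9460+(-9.572))/4.8580=6.4582, w=(40.9460−(-9.572))/4.8580=10.3990
k=2: b·v=11.8×(-2.978)=-35.1404; √(2b)=4.8580; u=(-35.1404+(-2.381))/4.8580=-7.7237, w=(-35.1404−(-2.381))/4.8580=-6.7434
k=3: b·v=11.8×0.548=6.4664; √(2b)=4.8580; u=(6.4664+(-22.36))/4.8580=-3.2716, w=(6.4664−(-22.36))/4.8580=5.9338

0: u=-8.5797 w=4.4504
1: u=6.4582 w=10.3990
2: u=-7.7237 w=-6.7434
3: u=-3.2716 w=5.9338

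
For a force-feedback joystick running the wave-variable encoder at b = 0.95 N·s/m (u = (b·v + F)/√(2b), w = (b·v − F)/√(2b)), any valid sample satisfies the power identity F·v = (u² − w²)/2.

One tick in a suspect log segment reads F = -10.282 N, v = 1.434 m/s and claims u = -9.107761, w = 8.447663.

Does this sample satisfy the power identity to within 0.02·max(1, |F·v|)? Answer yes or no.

no

F·v = (-10.282)×1.434 = -14.744388 W.
(u² − w²)/2 = (82.951310 − 71.363010)/2 = 5.794150 W.
|Δ| = 20.538538;  2% of max(1, |F·v|) = 0.294888.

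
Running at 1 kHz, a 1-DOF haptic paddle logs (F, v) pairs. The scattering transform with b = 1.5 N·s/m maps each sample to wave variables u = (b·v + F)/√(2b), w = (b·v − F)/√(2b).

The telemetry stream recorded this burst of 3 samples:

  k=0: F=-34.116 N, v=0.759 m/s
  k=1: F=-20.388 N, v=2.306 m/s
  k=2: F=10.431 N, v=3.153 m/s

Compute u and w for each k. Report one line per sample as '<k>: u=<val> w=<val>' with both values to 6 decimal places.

0: u=-19.039569 w=20.354195
1: u=-9.773963 w=13.768072
2: u=8.752919 w=-3.291763

k=0: b·v=1.5×0.759=1.138500; √(2b)=1.732051; u=(1.138500+(-34.116))/1.732051=-19.039569, w=(1.138500−(-34.116))/1.732051=20.354195
k=1: b·v=1.5×2.306=3.459000; √(2b)=1.732051; u=(3.459000+(-20.388))/1.732051=-9.773963, w=(3.459000−(-20.388))/1.732051=13.768072
k=2: b·v=1.5×3.153=4.729500; √(2b)=1.732051; u=(4.729500+10.431)/1.732051=8.752919, w=(4.729500−10.431)/1.732051=-3.291763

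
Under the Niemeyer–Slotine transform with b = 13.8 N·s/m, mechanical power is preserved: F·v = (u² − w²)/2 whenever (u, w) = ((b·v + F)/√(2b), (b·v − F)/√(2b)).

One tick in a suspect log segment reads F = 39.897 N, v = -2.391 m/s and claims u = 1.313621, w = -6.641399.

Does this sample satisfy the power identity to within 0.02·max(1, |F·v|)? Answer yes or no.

no

F·v = 39.897×(-2.391) = -95.393727 W.
(u² − w²)/2 = (1.725600 − 44.108181)/2 = -21.191290 W.
|Δ| = 74.202437;  2% of max(1, |F·v|) = 1.907875.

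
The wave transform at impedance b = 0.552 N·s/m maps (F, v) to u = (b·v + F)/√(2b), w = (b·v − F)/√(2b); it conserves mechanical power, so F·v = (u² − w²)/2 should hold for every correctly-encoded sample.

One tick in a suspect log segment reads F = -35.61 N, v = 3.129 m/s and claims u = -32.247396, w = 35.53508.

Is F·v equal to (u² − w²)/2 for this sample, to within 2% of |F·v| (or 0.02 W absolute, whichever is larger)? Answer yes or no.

F·v = (-35.61)×3.129 = -111.423690 W.
(u² − w²)/2 = (1039.894549 − 1262.741911)/2 = -111.423681 W.
|Δ| = 0.000009;  2% of max(1, |F·v|) = 2.228474.

yes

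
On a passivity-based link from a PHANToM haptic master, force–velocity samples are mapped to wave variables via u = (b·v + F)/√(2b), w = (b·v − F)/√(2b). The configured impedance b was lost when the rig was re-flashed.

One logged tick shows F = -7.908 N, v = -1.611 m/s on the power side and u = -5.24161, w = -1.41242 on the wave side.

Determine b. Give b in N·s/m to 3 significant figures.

b = 8.53 N·s/m

u + w = -6.6540;  u + w = √(2b)·v, so √(2b) = -6.6540/(-1.611) = 4.1304.
b = (√(2b))²/2 = 17.0600/2 = 8.5300.
(Check via u − w = 2F/√(2b): u − w = -3.8292, 2F/√(2b) = -3.8292.)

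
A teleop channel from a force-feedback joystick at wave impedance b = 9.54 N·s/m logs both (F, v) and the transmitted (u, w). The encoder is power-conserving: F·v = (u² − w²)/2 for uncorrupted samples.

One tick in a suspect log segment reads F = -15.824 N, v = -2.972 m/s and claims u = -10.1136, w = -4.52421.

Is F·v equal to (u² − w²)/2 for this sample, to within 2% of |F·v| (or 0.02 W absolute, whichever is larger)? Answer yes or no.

F·v = (-15.824)×(-2.972) = 47.0289 W.
(u² − w²)/2 = (102.2849 − 20.4685)/2 = 40.9082 W.
|Δ| = 6.1207;  2% of max(1, |F·v|) = 0.9406.

no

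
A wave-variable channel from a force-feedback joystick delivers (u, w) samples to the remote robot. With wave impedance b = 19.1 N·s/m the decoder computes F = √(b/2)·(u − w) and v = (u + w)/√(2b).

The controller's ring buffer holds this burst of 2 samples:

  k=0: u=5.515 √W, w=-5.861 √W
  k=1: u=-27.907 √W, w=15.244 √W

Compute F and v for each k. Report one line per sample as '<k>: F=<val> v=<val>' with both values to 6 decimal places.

0: F=35.155337 v=-0.055981
1: F=-133.349856 v=-2.048825

k=0: u−w=11.376000, u+w=-0.346000; √(b/2)=3.090307, √(2b)=6.180615; F=3.090307×11.376=35.155337, v=-0.346000/6.180615=-0.055981
k=1: u−w=-43.151000, u+w=-12.663000; √(b/2)=3.090307, √(2b)=6.180615; F=3.090307×(-43.151)=-133.349856, v=-12.663000/6.180615=-2.048825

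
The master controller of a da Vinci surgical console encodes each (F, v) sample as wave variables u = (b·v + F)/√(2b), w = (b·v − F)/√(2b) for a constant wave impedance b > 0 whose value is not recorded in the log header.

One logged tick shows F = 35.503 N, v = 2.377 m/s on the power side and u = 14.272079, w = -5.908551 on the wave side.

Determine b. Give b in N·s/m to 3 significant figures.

u + w = 8.363528;  u + w = √(2b)·v, so √(2b) = 8.363528/2.377 = 3.518523.
b = (√(2b))²/2 = 12.380001/2 = 6.190000.
(Check via u − w = 2F/√(2b): u − w = 20.180630, 2F/√(2b) = 20.180630.)

b = 6.19 N·s/m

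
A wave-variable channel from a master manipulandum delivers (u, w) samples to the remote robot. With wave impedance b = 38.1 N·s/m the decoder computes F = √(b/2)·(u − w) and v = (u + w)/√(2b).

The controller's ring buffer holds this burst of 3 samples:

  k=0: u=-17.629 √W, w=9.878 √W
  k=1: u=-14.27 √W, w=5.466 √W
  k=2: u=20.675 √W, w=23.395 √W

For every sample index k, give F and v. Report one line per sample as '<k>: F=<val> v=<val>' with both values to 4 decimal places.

k=0: u−w=-27.5070, u+w=-7.7510; √(b/2)=4.3646, √(2b)=8.7293; F=4.3646×(-27.507)=-120.0579, v=-7.7510/8.7293=-0.8879
k=1: u−w=-19.7360, u+w=-8.8040; √(b/2)=4.3646, √(2b)=8.7293; F=4.3646×(-19.736)=-86.1403, v=-8.8040/8.7293=-1.0086
k=2: u−w=-2.7200, u+w=44.0700; √(b/2)=4.3646, √(2b)=8.7293; F=4.3646×(-2.72)=-11.8718, v=44.0700/8.7293=5.0485

0: F=-120.0579 v=-0.8879
1: F=-86.1403 v=-1.0086
2: F=-11.8718 v=5.0485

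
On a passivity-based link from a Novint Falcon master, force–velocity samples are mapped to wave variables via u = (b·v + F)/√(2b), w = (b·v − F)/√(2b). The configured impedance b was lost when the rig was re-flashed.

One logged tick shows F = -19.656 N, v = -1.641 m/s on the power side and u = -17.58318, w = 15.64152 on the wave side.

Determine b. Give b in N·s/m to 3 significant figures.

u + w = -1.9417;  u + w = √(2b)·v, so √(2b) = -1.9417/(-1.641) = 1.1832.
b = (√(2b))²/2 = 1.4000/2 = 0.7000.
(Check via u − w = 2F/√(2b): u − w = -33.2247, 2F/√(2b) = -33.2247.)

b = 0.7 N·s/m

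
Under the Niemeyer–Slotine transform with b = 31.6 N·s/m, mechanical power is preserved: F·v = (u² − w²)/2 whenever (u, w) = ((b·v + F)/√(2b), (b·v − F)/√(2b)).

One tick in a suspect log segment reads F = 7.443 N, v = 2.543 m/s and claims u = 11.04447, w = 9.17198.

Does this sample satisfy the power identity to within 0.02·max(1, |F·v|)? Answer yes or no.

F·v = 7.443×2.543 = 18.92755 W.
(u² − w²)/2 = (121.98032 − 84.12522)/2 = 18.92755 W.
|Δ| = 0.00000;  2% of max(1, |F·v|) = 0.37855.

yes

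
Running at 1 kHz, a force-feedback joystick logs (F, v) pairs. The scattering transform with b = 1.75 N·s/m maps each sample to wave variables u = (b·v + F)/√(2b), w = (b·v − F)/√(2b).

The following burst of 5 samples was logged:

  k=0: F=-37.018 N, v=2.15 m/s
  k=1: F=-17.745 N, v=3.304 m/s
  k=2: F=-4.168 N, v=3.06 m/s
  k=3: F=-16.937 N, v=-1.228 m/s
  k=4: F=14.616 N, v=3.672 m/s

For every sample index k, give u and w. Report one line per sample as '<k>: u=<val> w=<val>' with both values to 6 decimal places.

k=0: b·v=1.75×2.15=3.762500; √(2b)=1.870829; u=(3.762500+(-37.018))/1.870829=-17.775812, w=(3.762500−(-37.018))/1.870829=21.798094
k=1: b·v=1.75×3.304=5.782000; √(2b)=1.870829; u=(5.782000+(-17.745))/1.870829=-6.394492, w=(5.782000−(-17.745))/1.870829=12.575710
k=2: b·v=1.75×3.06=5.355000; √(2b)=1.870829; u=(5.355000+(-4.168))/1.870829=0.634478, w=(5.355000−(-4.168))/1.870829=5.090258
k=3: b·v=1.75×(-1.228)=-2.149000; √(2b)=1.870829; u=(-2.149000+(-16.937))/1.870829=-10.201896, w=(-2.149000−(-16.937))/1.870829=7.904518
k=4: b·v=1.75×3.672=6.426000; √(2b)=1.870829; u=(6.426000+14.616)/1.870829=11.247422, w=(6.426000−14.616)/1.870829=-4.377739

0: u=-17.775812 w=21.798094
1: u=-6.394492 w=12.575710
2: u=0.634478 w=5.090258
3: u=-10.201896 w=7.904518
4: u=11.247422 w=-4.377739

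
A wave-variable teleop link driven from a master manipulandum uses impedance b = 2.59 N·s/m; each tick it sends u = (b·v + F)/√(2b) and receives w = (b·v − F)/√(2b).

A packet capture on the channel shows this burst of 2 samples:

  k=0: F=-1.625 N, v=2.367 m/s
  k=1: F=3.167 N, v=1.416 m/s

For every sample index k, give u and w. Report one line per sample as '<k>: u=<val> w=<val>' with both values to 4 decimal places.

0: u=1.9796 w=3.4076
1: u=3.0029 w=0.2199

k=0: b·v=2.59×2.367=6.1305; √(2b)=2.2760; u=(6.1305+(-1.625))/2.2760=1.9796, w=(6.1305−(-1.625))/2.2760=3.4076
k=1: b·v=2.59×1.416=3.6674; √(2b)=2.2760; u=(3.6674+3.167)/2.2760=3.0029, w=(3.6674−3.167)/2.2760=0.2199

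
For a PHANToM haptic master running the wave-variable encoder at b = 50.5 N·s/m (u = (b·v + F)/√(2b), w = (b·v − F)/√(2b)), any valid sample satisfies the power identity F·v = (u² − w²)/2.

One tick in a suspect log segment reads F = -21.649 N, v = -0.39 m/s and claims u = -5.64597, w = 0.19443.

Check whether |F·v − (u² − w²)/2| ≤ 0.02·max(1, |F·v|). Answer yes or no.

no

F·v = (-21.649)×(-0.39) = 8.44311 W.
(u² − w²)/2 = (31.87698 − 0.03780)/2 = 15.91959 W.
|Δ| = 7.47648;  2% of max(1, |F·v|) = 0.16886.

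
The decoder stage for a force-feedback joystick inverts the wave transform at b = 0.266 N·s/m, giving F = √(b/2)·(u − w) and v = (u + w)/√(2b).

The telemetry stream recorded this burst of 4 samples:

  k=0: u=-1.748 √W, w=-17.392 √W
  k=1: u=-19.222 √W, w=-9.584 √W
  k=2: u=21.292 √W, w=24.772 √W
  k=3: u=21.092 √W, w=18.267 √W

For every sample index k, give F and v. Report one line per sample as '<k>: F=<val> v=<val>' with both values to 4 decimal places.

k=0: u−w=15.6440, u+w=-19.1400; √(b/2)=0.3647, √(2b)=0.7294; F=0.3647×15.644=5.7052, v=-19.1400/0.7294=-26.2413
k=1: u−w=-9.6380, u+w=-28.8060; √(b/2)=0.3647, √(2b)=0.7294; F=0.3647×(-9.638)=-3.5149, v=-28.8060/0.7294=-39.4936
k=2: u−w=-3.4800, u+w=46.0640; √(b/2)=0.3647, √(2b)=0.7294; F=0.3647×(-3.48)=-1.2691, v=46.0640/0.7294=63.1547
k=3: u−w=2.8250, u+w=39.3590; √(b/2)=0.3647, √(2b)=0.7294; F=0.3647×2.825=1.0303, v=39.3590/0.7294=53.9620

0: F=5.7052 v=-26.2413
1: F=-3.5149 v=-39.4936
2: F=-1.2691 v=63.1547
3: F=1.0303 v=53.9620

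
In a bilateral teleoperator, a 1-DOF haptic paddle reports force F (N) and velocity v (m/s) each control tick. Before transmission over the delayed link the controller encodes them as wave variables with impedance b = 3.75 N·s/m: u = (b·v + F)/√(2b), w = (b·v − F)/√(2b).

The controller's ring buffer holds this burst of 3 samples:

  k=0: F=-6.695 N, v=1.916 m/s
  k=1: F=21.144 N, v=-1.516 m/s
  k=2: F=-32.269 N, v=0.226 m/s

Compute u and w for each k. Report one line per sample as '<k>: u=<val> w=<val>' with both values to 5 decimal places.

k=0: b·v=3.75×1.916=7.18500; √(2b)=2.73861; u=(7.18500+(-6.695))/2.73861=0.17892, w=(7.18500−(-6.695))/2.73861=5.06826
k=1: b·v=3.75×(-1.516)=-5.68500; √(2b)=2.73861; u=(-5.68500+21.144)/2.73861=5.64483, w=(-5.68500−21.144)/2.73861=-9.79657
k=2: b·v=3.75×0.226=0.84750; √(2b)=2.73861; u=(0.84750+(-32.269))/2.73861=-11.47351, w=(0.84750−(-32.269))/2.73861=12.09244

0: u=0.17892 w=5.06826
1: u=5.64483 w=-9.79657
2: u=-11.47351 w=12.09244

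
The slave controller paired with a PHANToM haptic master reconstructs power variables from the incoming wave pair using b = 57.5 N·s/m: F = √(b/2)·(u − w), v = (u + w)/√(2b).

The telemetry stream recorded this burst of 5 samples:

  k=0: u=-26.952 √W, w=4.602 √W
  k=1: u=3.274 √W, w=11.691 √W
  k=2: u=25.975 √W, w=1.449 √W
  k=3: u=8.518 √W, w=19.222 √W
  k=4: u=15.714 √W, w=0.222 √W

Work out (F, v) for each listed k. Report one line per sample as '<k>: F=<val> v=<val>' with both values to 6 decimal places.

0: F=-169.189476 v=-2.084148
1: F=-45.131135 v=1.395493
2: F=131.506024 v=2.557301
3: F=-57.393806 v=2.586768
4: F=83.066596 v=1.486040

k=0: u−w=-31.554000, u+w=-22.350000; √(b/2)=5.361903, √(2b)=10.723805; F=5.361903×(-31.554)=-169.189476, v=-22.350000/10.723805=-2.084148
k=1: u−w=-8.417000, u+w=14.965000; √(b/2)=5.361903, √(2b)=10.723805; F=5.361903×(-8.417)=-45.131135, v=14.965000/10.723805=1.395493
k=2: u−w=24.526000, u+w=27.424000; √(b/2)=5.361903, √(2b)=10.723805; F=5.361903×24.526=131.506024, v=27.424000/10.723805=2.557301
k=3: u−w=-10.704000, u+w=27.740000; √(b/2)=5.361903, √(2b)=10.723805; F=5.361903×(-10.704)=-57.393806, v=27.740000/10.723805=2.586768
k=4: u−w=15.492000, u+w=15.936000; √(b/2)=5.361903, √(2b)=10.723805; F=5.361903×15.492=83.066596, v=15.936000/10.723805=1.486040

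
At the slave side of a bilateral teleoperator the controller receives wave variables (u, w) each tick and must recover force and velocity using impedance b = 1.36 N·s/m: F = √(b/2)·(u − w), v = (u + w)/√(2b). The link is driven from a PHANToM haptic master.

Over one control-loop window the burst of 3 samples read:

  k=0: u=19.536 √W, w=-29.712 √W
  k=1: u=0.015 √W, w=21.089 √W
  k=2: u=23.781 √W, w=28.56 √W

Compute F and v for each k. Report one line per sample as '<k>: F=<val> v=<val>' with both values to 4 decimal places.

0: F=40.6109 v=-6.1701
1: F=-17.3781 v=12.7962
2: F=-3.9409 v=31.7364

k=0: u−w=49.2480, u+w=-10.1760; √(b/2)=0.8246, √(2b)=1.6492; F=0.8246×49.248=40.6109, v=-10.1760/1.6492=-6.1701
k=1: u−w=-21.0740, u+w=21.1040; √(b/2)=0.8246, √(2b)=1.6492; F=0.8246×(-21.074)=-17.3781, v=21.1040/1.6492=12.7962
k=2: u−w=-4.7790, u+w=52.3410; √(b/2)=0.8246, √(2b)=1.6492; F=0.8246×(-4.779)=-3.9409, v=52.3410/1.6492=31.7364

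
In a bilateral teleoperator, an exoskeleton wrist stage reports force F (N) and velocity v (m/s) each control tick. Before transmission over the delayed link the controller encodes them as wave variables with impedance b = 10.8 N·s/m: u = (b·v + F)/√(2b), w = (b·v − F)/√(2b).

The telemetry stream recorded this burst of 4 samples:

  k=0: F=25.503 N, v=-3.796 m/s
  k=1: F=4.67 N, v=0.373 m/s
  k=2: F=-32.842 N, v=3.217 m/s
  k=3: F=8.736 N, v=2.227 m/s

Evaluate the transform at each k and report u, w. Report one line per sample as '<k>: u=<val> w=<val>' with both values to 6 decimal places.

k=0: b·v=10.8×(-3.796)=-40.996800; √(2b)=4.647580; u=(-40.996800+25.503)/4.647580=-3.333735, w=(-40.996800−25.503)/4.647580=-14.308479
k=1: b·v=10.8×0.373=4.028400; √(2b)=4.647580; u=(4.028400+4.67)/4.647580=1.871598, w=(4.028400−4.67)/4.647580=-0.138050
k=2: b·v=10.8×3.217=34.743600; √(2b)=4.647580; u=(34.743600+(-32.842))/4.647580=0.409159, w=(34.743600−(-32.842))/4.647580=14.542106
k=3: b·v=10.8×2.227=24.051600; √(2b)=4.647580; u=(24.051600+8.736)/4.647580=7.054768, w=(24.051600−8.736)/4.647580=3.295392

0: u=-3.333735 w=-14.308479
1: u=1.871598 w=-0.138050
2: u=0.409159 w=14.542106
3: u=7.054768 w=3.295392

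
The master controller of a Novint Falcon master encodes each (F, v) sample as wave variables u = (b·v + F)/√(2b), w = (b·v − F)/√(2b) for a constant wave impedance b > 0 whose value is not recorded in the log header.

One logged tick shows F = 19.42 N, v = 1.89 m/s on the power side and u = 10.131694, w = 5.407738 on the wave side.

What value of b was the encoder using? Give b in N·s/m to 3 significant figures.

b = 33.8 N·s/m

u + w = 15.539432;  u + w = √(2b)·v, so √(2b) = 15.539432/1.89 = 8.221922.
b = (√(2b))²/2 = 67.599996/2 = 33.799998.
(Check via u − w = 2F/√(2b): u − w = 4.723956, 2F/√(2b) = 4.723956.)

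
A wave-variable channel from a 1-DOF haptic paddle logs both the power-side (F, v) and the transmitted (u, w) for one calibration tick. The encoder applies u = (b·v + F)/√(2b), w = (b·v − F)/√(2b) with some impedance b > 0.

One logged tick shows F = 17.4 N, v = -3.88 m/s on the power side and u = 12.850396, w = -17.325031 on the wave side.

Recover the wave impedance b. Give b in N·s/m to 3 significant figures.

u + w = -4.474635;  u + w = √(2b)·v, so √(2b) = -4.474635/(-3.88) = 1.153256.
b = (√(2b))²/2 = 1.330000/2 = 0.665000.
(Check via u − w = 2F/√(2b): u − w = 30.175427, 2F/√(2b) = 30.175422.)

b = 0.665 N·s/m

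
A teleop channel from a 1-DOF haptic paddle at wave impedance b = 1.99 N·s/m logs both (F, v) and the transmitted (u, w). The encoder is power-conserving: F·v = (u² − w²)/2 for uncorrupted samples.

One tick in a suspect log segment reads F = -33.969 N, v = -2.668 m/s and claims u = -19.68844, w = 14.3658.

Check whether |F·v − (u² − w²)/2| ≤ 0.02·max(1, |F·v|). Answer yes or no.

F·v = (-33.969)×(-2.668) = 90.62929 W.
(u² − w²)/2 = (387.63467 − 206.37621)/2 = 90.62923 W.
|Δ| = 0.00006;  2% of max(1, |F·v|) = 1.81259.

yes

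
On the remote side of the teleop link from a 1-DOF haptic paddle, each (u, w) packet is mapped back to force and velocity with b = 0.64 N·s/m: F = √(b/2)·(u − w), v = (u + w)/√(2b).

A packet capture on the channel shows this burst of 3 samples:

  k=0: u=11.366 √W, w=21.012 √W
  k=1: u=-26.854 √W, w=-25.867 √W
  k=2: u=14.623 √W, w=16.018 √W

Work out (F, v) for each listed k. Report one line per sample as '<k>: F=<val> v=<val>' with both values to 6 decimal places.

0: F=-5.456602 v=28.618379
1: F=-0.558332 v=-46.599221
2: F=-0.789131 v=27.083074

k=0: u−w=-9.646000, u+w=32.378000; √(b/2)=0.565685, √(2b)=1.131371; F=0.565685×(-9.646)=-5.456602, v=32.378000/1.131371=28.618379
k=1: u−w=-0.987000, u+w=-52.721000; √(b/2)=0.565685, √(2b)=1.131371; F=0.565685×(-0.987)=-0.558332, v=-52.721000/1.131371=-46.599221
k=2: u−w=-1.395000, u+w=30.641000; √(b/2)=0.565685, √(2b)=1.131371; F=0.565685×(-1.395)=-0.789131, v=30.641000/1.131371=27.083074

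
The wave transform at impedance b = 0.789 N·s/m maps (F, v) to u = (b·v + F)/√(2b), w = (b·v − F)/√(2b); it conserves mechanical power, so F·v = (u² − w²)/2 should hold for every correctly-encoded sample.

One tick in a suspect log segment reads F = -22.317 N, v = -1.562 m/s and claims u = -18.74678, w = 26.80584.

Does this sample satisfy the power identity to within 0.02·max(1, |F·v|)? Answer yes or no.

F·v = (-22.317)×(-1.562) = 34.85915 W.
(u² − w²)/2 = (351.44176 − 718.55306)/2 = -183.55565 W.
|Δ| = 218.41480;  2% of max(1, |F·v|) = 0.69718.

no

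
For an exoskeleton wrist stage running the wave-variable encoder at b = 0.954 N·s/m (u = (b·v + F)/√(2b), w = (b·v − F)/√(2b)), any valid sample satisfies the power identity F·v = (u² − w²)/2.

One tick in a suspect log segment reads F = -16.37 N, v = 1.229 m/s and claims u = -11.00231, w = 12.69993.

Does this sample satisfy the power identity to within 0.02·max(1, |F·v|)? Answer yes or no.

yes

F·v = (-16.37)×1.229 = -20.1187 W.
(u² − w²)/2 = (121.0508 − 161.2882)/2 = -20.1187 W.
|Δ| = 0.0000;  2% of max(1, |F·v|) = 0.4024.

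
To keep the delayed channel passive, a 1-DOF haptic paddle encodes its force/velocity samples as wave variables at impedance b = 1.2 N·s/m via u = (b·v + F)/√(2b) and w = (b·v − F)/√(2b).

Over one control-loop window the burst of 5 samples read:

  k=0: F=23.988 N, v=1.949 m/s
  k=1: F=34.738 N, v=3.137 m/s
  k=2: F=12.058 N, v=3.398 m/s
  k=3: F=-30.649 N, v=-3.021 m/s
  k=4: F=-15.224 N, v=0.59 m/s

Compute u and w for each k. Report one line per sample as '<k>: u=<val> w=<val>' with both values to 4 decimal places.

0: u=16.9939 w=-13.9745
1: u=24.8532 w=-19.9934
2: u=10.4155 w=-5.1513
3: u=-22.1239 w=17.4438
4: u=-9.3700 w=10.2841

k=0: b·v=1.2×1.949=2.3388; √(2b)=1.5492; u=(2.3388+23.988)/1.5492=16.9939, w=(2.3388−23.988)/1.5492=-13.9745
k=1: b·v=1.2×3.137=3.7644; √(2b)=1.5492; u=(3.7644+34.738)/1.5492=24.8532, w=(3.7644−34.738)/1.5492=-19.9934
k=2: b·v=1.2×3.398=4.0776; √(2b)=1.5492; u=(4.0776+12.058)/1.5492=10.4155, w=(4.0776−12.058)/1.5492=-5.1513
k=3: b·v=1.2×(-3.021)=-3.6252; √(2b)=1.5492; u=(-3.6252+(-30.649))/1.5492=-22.1239, w=(-3.6252−(-30.649))/1.5492=17.4438
k=4: b·v=1.2×0.59=0.7080; √(2b)=1.5492; u=(0.7080+(-15.224))/1.5492=-9.3700, w=(0.7080−(-15.224))/1.5492=10.2841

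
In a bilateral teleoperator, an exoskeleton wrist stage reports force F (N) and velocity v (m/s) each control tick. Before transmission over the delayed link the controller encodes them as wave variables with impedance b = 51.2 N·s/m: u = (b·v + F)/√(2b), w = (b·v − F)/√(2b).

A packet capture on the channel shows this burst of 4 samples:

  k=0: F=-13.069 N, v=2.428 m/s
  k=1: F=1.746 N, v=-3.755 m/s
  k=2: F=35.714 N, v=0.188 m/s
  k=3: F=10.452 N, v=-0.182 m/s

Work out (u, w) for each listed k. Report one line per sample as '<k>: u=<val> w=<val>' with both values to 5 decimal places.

0: u=10.99332 w=13.57631
1: u=-18.82642 w=-19.17151
2: u=4.48051 w=-2.57809
3: u=0.11202 w=-1.95373

k=0: b·v=51.2×2.428=124.31360; √(2b)=10.11929; u=(124.31360+(-13.069))/10.11929=10.99332, w=(124.31360−(-13.069))/10.11929=13.57631
k=1: b·v=51.2×(-3.755)=-192.25600; √(2b)=10.11929; u=(-192.25600+1.746)/10.11929=-18.82642, w=(-192.25600−1.746)/10.11929=-19.17151
k=2: b·v=51.2×0.188=9.62560; √(2b)=10.11929; u=(9.62560+35.714)/10.11929=4.48051, w=(9.62560−35.714)/10.11929=-2.57809
k=3: b·v=51.2×(-0.182)=-9.31840; √(2b)=10.11929; u=(-9.31840+10.452)/10.11929=0.11202, w=(-9.31840−10.452)/10.11929=-1.95373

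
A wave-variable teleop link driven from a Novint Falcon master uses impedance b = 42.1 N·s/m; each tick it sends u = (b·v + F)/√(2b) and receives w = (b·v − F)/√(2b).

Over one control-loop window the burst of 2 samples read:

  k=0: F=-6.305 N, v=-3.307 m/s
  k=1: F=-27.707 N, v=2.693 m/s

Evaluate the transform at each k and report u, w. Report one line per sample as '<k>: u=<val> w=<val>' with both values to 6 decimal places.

k=0: b·v=42.1×(-3.307)=-139.224700; √(2b)=9.176056; u=(-139.224700+(-6.305))/9.176056=-15.859723, w=(-139.224700−(-6.305))/9.176056=-14.485494
k=1: b·v=42.1×2.693=113.375300; √(2b)=9.176056; u=(113.375300+(-27.707))/9.176056=9.336070, w=(113.375300−(-27.707))/9.176056=15.375048

0: u=-15.859723 w=-14.485494
1: u=9.336070 w=15.375048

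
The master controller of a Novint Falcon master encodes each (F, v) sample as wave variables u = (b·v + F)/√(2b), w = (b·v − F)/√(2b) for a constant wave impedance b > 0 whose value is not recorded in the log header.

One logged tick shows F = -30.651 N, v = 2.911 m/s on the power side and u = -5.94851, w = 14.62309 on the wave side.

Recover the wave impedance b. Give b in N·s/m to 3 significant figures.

u + w = 8.6746;  u + w = √(2b)·v, so √(2b) = 8.6746/2.911 = 2.9799.
b = (√(2b))²/2 = 8.8800/2 = 4.4400.
(Check via u − w = 2F/√(2b): u − w = -20.5716, 2F/√(2b) = -20.5716.)

b = 4.44 N·s/m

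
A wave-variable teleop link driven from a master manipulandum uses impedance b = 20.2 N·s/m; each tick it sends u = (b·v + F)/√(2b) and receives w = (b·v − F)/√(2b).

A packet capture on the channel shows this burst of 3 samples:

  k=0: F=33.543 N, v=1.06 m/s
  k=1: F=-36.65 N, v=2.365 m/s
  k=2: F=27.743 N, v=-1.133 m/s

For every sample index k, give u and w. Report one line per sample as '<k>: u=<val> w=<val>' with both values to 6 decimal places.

0: u=8.646026 w=-1.908560
1: u=1.749973 w=13.282203
2: u=0.764053 w=-7.965514

k=0: b·v=20.2×1.06=21.412000; √(2b)=6.356099; u=(21.412000+33.543)/6.356099=8.646026, w=(21.412000−33.543)/6.356099=-1.908560
k=1: b·v=20.2×2.365=47.773000; √(2b)=6.356099; u=(47.773000+(-36.65))/6.356099=1.749973, w=(47.773000−(-36.65))/6.356099=13.282203
k=2: b·v=20.2×(-1.133)=-22.886600; √(2b)=6.356099; u=(-22.886600+27.743)/6.356099=0.764053, w=(-22.886600−27.743)/6.356099=-7.965514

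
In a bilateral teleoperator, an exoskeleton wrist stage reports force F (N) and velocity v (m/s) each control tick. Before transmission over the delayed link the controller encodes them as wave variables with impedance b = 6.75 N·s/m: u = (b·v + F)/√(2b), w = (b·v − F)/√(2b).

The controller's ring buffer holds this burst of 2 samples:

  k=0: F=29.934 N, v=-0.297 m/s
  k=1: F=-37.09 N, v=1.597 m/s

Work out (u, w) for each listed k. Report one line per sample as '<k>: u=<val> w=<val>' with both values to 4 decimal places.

0: u=7.6014 w=-8.6926
1: u=-7.1607 w=13.0285

k=0: b·v=6.75×(-0.297)=-2.0048; √(2b)=3.6742; u=(-2.0048+29.934)/3.6742=7.6014, w=(-2.0048−29.934)/3.6742=-8.6926
k=1: b·v=6.75×1.597=10.7797; √(2b)=3.6742; u=(10.7797+(-37.09))/3.6742=-7.1607, w=(10.7797−(-37.09))/3.6742=13.0285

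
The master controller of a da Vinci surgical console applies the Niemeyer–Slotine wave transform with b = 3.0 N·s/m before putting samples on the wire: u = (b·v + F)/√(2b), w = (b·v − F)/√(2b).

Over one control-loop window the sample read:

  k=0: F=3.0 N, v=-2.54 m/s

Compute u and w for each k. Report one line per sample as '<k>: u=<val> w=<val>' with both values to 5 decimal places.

0: u=-1.88611 w=-4.33560

k=0: b·v=3.0×(-2.54)=-7.62000; √(2b)=2.44949; u=(-7.62000+3.0)/2.44949=-1.88611, w=(-7.62000−3.0)/2.44949=-4.33560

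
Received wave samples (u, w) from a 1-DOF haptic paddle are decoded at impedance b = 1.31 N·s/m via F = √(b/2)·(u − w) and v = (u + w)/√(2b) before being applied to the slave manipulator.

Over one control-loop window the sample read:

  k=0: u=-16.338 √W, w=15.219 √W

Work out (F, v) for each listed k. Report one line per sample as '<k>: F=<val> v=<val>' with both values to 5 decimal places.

0: F=-25.53973 v=-0.69132

k=0: u−w=-31.55700, u+w=-1.11900; √(b/2)=0.80932, √(2b)=1.61864; F=0.80932×(-31.557)=-25.53973, v=-1.11900/1.61864=-0.69132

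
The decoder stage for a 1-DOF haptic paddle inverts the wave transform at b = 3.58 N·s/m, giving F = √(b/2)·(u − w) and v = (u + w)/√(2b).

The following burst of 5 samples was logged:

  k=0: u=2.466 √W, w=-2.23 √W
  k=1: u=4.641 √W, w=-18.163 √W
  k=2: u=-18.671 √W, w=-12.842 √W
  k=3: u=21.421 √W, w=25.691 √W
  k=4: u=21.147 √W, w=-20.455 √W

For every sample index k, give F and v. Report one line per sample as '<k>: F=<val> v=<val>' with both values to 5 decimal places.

k=0: u−w=4.69600, u+w=0.23600; √(b/2)=1.33791, √(2b)=2.67582; F=1.33791×4.696=6.28282, v=0.23600/2.67582=0.08820
k=1: u−w=22.80400, u+w=-13.52200; √(b/2)=1.33791, √(2b)=2.67582; F=1.33791×22.804=30.50967, v=-13.52200/2.67582=-5.05341
k=2: u−w=-5.82900, u+w=-31.51300; √(b/2)=1.33791, √(2b)=2.67582; F=1.33791×(-5.829)=-7.79867, v=-31.51300/2.67582=-11.77696
k=3: u−w=-4.27000, u+w=47.11200; √(b/2)=1.33791, √(2b)=2.67582; F=1.33791×(-4.27)=-5.71287, v=47.11200/2.67582=17.60658
k=4: u−w=41.60200, u+w=0.69200; √(b/2)=1.33791, √(2b)=2.67582; F=1.33791×41.602=55.65968, v=0.69200/2.67582=0.25861

0: F=6.28282 v=0.08820
1: F=30.50967 v=-5.05341
2: F=-7.79867 v=-11.77696
3: F=-5.71287 v=17.60658
4: F=55.65968 v=0.25861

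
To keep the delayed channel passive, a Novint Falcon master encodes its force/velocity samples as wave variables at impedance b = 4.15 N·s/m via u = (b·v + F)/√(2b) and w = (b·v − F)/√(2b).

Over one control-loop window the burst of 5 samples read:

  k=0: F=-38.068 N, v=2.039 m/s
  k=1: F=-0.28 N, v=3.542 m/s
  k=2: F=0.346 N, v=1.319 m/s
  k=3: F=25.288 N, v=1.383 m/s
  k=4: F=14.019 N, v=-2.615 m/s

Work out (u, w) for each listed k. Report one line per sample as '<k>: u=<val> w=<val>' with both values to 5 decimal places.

0: u=-10.27644 w=16.15075
1: u=5.00501 w=5.19939
2: u=2.02010 w=1.77990
3: u=10.76979 w=-6.78540
4: u=1.09919 w=-8.63294

k=0: b·v=4.15×2.039=8.46185; √(2b)=2.88097; u=(8.46185+(-38.068))/2.88097=-10.27644, w=(8.46185−(-38.068))/2.88097=16.15075
k=1: b·v=4.15×3.542=14.69930; √(2b)=2.88097; u=(14.69930+(-0.28))/2.88097=5.00501, w=(14.69930−(-0.28))/2.88097=5.19939
k=2: b·v=4.15×1.319=5.47385; √(2b)=2.88097; u=(5.47385+0.346)/2.88097=2.02010, w=(5.47385−0.346)/2.88097=1.77990
k=3: b·v=4.15×1.383=5.73945; √(2b)=2.88097; u=(5.73945+25.288)/2.88097=10.76979, w=(5.73945−25.288)/2.88097=-6.78540
k=4: b·v=4.15×(-2.615)=-10.85225; √(2b)=2.88097; u=(-10.85225+14.019)/2.88097=1.09919, w=(-10.85225−14.019)/2.88097=-8.63294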